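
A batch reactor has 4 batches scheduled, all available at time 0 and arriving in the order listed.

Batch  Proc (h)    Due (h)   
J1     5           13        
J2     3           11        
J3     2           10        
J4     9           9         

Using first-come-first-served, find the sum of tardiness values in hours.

FIFO (arrival order): J1 J2 J3 J4.
J1: 0→5, due 13, tardiness 0
J2: 5→8, due 11, tardiness 0
J3: 8→10, due 10, tardiness 0
J4: 10→19, due 9, tardiness 10
Sum = 0+0+0+10 = 10.

10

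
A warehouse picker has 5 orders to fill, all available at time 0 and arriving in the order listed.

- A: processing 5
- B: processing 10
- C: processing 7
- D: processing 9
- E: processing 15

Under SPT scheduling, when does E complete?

SPT (increasing processing time): A C D B E.
A: 0→5
C: 5→12
D: 12→21
B: 21→31
E: 31→46

46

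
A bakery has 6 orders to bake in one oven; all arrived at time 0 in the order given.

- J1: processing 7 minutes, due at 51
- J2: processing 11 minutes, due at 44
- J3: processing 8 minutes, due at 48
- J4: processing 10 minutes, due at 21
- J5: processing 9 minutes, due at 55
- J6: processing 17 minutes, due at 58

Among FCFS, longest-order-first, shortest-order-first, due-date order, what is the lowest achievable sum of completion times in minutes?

FIFO (arrival order): J1 J2 J3 J4 J5 J6.
J1: 0→7
J2: 7→18
J3: 18→26
J4: 26→36
J5: 36→45
J6: 45→62
Sum = 7+18+26+36+45+62 = 194.
LPT (decreasing processing time): J6 J2 J4 J5 J3 J1.
J6: 0→17
J2: 17→28
J4: 28→38
J5: 38→47
J3: 47→55
J1: 55→62
Sum = 17+28+38+47+55+62 = 247.
SPT (increasing processing time): J1 J3 J5 J4 J2 J6.
J1: 0→7
J3: 7→15
J5: 15→24
J4: 24→34
J2: 34→45
J6: 45→62
Sum = 7+15+24+34+45+62 = 187.
EDD (increasing due date): J4 J2 J3 J1 J5 J6.
J4: 0→10
J2: 10→21
J3: 21→29
J1: 29→36
J5: 36→45
J6: 45→62
Sum = 10+21+29+36+45+62 = 203.
FIFO 194, LPT 247, SPT 187, EDD 203 → minimum 187.

187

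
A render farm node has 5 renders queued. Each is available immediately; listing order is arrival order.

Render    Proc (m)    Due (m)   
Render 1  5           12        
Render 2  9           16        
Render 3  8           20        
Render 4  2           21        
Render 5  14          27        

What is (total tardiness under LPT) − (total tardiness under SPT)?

LPT (decreasing processing time): Render 5 Render 2 Render 3 Render 1 Render 4.
Render 5: 0→14, due 27, tardiness 0
Render 2: 14→23, due 16, tardiness 7
Render 3: 23→31, due 20, tardiness 11
Render 1: 31→36, due 12, tardiness 24
Render 4: 36→38, due 21, tardiness 17
Sum = 0+7+11+24+17 = 59.
SPT (increasing processing time): Render 4 Render 1 Render 3 Render 2 Render 5.
Render 4: 0→2, due 21, tardiness 0
Render 1: 2→7, due 12, tardiness 0
Render 3: 7→15, due 20, tardiness 0
Render 2: 15→24, due 16, tardiness 8
Render 5: 24→38, due 27, tardiness 11
Sum = 0+0+0+8+11 = 19.
Difference = 59 − 19 = 40.

40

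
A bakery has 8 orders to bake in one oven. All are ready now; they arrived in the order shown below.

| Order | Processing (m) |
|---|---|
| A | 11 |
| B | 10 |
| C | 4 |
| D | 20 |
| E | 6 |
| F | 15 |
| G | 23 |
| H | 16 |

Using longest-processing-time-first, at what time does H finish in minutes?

LPT (decreasing processing time): G D H F A B E C.
G: 0→23
D: 23→43
H: 43→59

59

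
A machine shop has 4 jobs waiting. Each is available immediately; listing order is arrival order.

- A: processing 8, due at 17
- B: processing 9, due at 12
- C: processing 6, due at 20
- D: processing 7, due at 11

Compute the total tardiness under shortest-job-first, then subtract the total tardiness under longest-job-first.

SPT (increasing processing time): C D A B.
C: 0→6, due 20, tardiness 0
D: 6→13, due 11, tardiness 2
A: 13→21, due 17, tardiness 4
B: 21→30, due 12, tardiness 18
Sum = 0+2+4+18 = 24.
LPT (decreasing processing time): B A D C.
B: 0→9, due 12, tardiness 0
A: 9→17, due 17, tardiness 0
D: 17→24, due 11, tardiness 13
C: 24→30, due 20, tardiness 10
Sum = 0+0+13+10 = 23.
Difference = 24 − 23 = 1.

1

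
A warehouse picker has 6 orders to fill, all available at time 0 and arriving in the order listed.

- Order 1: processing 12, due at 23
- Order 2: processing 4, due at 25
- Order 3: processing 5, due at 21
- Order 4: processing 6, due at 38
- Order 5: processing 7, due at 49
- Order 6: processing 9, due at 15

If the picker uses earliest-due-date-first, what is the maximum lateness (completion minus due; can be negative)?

EDD (increasing due date): Order 6 Order 3 Order 1 Order 2 Order 4 Order 5.
Order 6: 0→9, due 15, lateness -6
Order 3: 9→14, due 21, lateness -7
Order 1: 14→26, due 23, lateness 3
Order 2: 26→30, due 25, lateness 5
Order 4: 30→36, due 38, lateness -2
Order 5: 36→43, due 49, lateness -6
Maximum = 5.

5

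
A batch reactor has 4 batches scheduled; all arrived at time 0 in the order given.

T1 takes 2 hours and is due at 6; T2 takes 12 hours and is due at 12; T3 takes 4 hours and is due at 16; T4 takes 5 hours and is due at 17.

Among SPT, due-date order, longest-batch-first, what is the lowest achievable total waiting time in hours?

19

SPT (increasing processing time): T1 T3 T4 T2.
T1: waits 0, runs 0→2
T3: waits 2, runs 2→6
T4: waits 6, runs 6→11
T2: waits 11, runs 11→23
Sum = 0+2+6+11 = 19.
EDD (increasing due date): T1 T2 T3 T4.
T1: waits 0, runs 0→2
T2: waits 2, runs 2→14
T3: waits 14, runs 14→18
T4: waits 18, runs 18→23
Sum = 0+2+14+18 = 34.
LPT (decreasing processing time): T2 T4 T3 T1.
T2: waits 0, runs 0→12
T4: waits 12, runs 12→17
T3: waits 17, runs 17→21
T1: waits 21, runs 21→23
Sum = 0+12+17+21 = 50.
SPT 19, EDD 34, LPT 50 → minimum 19.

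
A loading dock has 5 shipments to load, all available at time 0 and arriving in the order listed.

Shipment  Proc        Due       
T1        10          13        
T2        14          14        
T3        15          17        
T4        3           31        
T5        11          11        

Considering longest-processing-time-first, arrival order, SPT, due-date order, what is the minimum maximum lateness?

33

LPT (decreasing processing time): T3 T2 T5 T1 T4.
T3: 0→15, due 17, lateness -2
T2: 15→29, due 14, lateness 15
T5: 29→40, due 11, lateness 29
T1: 40→50, due 13, lateness 37
T4: 50→53, due 31, lateness 22
Maximum = 37.
FIFO (arrival order): T1 T2 T3 T4 T5.
T1: 0→10, due 13, lateness -3
T2: 10→24, due 14, lateness 10
T3: 24→39, due 17, lateness 22
T4: 39→42, due 31, lateness 11
T5: 42→53, due 11, lateness 42
Maximum = 42.
SPT (increasing processing time): T4 T1 T5 T2 T3.
T4: 0→3, due 31, lateness -28
T1: 3→13, due 13, lateness 0
T5: 13→24, due 11, lateness 13
T2: 24→38, due 14, lateness 24
T3: 38→53, due 17, lateness 36
Maximum = 36.
EDD (increasing due date): T5 T1 T2 T3 T4.
T5: 0→11, due 11, lateness 0
T1: 11→21, due 13, lateness 8
T2: 21→35, due 14, lateness 21
T3: 35→50, due 17, lateness 33
T4: 50→53, due 31, lateness 22
Maximum = 33.
LPT 37, FIFO 42, SPT 36, EDD 33 → minimum 33.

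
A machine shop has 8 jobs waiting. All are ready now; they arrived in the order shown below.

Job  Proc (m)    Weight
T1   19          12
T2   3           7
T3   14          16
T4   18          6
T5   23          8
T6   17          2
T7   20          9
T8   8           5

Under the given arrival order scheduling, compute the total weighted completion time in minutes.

3722

FIFO (arrival order): T1 T2 T3 T4 T5 T6 T7 T8.
T1: finishes 19, weight 12, w·C = 228
T2: finishes 22, weight 7, w·C = 154
T3: finishes 36, weight 16, w·C = 576
T4: finishes 54, weight 6, w·C = 324
T5: finishes 77, weight 8, w·C = 616
T6: finishes 94, weight 2, w·C = 188
T7: finishes 114, weight 9, w·C = 1026
T8: finishes 122, weight 5, w·C = 610
Sum = 228+154+576+324+616+188+1026+610 = 3722.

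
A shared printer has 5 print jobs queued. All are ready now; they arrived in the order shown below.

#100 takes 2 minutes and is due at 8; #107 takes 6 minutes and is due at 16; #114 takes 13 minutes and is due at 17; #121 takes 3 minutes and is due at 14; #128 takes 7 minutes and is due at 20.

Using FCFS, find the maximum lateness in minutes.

11

FIFO (arrival order): #100 #107 #114 #121 #128.
#100: 0→2, due 8, lateness -6
#107: 2→8, due 16, lateness -8
#114: 8→21, due 17, lateness 4
#121: 21→24, due 14, lateness 10
#128: 24→31, due 20, lateness 11
Maximum = 11.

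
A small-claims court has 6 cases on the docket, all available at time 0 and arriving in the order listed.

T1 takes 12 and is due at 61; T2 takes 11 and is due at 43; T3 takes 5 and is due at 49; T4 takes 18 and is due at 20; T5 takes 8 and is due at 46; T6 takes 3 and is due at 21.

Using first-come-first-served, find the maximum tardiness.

36

FIFO (arrival order): T1 T2 T3 T4 T5 T6.
T1: 0→12, due 61, tardiness 0
T2: 12→23, due 43, tardiness 0
T3: 23→28, due 49, tardiness 0
T4: 28→46, due 20, tardiness 26
T5: 46→54, due 46, tardiness 8
T6: 54→57, due 21, tardiness 36
Maximum = 36.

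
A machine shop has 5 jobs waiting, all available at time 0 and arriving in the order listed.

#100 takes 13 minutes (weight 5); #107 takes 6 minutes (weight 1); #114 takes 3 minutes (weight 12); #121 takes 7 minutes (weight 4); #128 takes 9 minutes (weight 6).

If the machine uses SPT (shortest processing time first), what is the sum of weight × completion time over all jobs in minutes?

449

SPT (increasing processing time): #114 #107 #121 #128 #100.
#114: finishes 3, weight 12, w·C = 36
#107: finishes 9, weight 1, w·C = 9
#121: finishes 16, weight 4, w·C = 64
#128: finishes 25, weight 6, w·C = 150
#100: finishes 38, weight 5, w·C = 190
Sum = 36+9+64+150+190 = 449.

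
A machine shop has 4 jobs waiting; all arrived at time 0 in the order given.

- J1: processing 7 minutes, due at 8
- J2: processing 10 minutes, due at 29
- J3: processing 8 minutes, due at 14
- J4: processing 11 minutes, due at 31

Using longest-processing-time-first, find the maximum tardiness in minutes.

28

LPT (decreasing processing time): J4 J2 J3 J1.
J4: 0→11, due 31, tardiness 0
J2: 11→21, due 29, tardiness 0
J3: 21→29, due 14, tardiness 15
J1: 29→36, due 8, tardiness 28
Maximum = 28.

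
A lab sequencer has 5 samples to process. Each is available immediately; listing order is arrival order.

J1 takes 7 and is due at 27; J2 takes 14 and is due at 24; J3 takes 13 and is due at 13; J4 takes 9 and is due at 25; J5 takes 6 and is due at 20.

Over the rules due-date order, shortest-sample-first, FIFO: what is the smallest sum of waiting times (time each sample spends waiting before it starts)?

EDD (increasing due date): J3 J5 J2 J4 J1.
J3: waits 0, runs 0→13
J5: waits 13, runs 13→19
J2: waits 19, runs 19→33
J4: waits 33, runs 33→42
J1: waits 42, runs 42→49
Sum = 0+13+19+33+42 = 107.
SPT (increasing processing time): J5 J1 J4 J3 J2.
J5: waits 0, runs 0→6
J1: waits 6, runs 6→13
J4: waits 13, runs 13→22
J3: waits 22, runs 22→35
J2: waits 35, runs 35→49
Sum = 0+6+13+22+35 = 76.
FIFO (arrival order): J1 J2 J3 J4 J5.
J1: waits 0, runs 0→7
J2: waits 7, runs 7→21
J3: waits 21, runs 21→34
J4: waits 34, runs 34→43
J5: waits 43, runs 43→49
Sum = 0+7+21+34+43 = 105.
EDD 107, SPT 76, FIFO 105 → minimum 76.

76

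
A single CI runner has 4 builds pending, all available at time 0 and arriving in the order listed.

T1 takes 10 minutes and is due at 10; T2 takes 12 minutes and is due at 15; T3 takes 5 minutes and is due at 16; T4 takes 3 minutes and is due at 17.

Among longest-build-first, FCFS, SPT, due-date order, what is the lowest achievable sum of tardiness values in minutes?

23

LPT (decreasing processing time): T2 T1 T3 T4.
T2: 0→12, due 15, tardiness 0
T1: 12→22, due 10, tardiness 12
T3: 22→27, due 16, tardiness 11
T4: 27→30, due 17, tardiness 13
Sum = 0+12+11+13 = 36.
FIFO (arrival order): T1 T2 T3 T4.
T1: 0→10, due 10, tardiness 0
T2: 10→22, due 15, tardiness 7
T3: 22→27, due 16, tardiness 11
T4: 27→30, due 17, tardiness 13
Sum = 0+7+11+13 = 31.
SPT (increasing processing time): T4 T3 T1 T2.
T4: 0→3, due 17, tardiness 0
T3: 3→8, due 16, tardiness 0
T1: 8→18, due 10, tardiness 8
T2: 18→30, due 15, tardiness 15
Sum = 0+0+8+15 = 23.
EDD (increasing due date): T1 T2 T3 T4.
T1: 0→10, due 10, tardiness 0
T2: 10→22, due 15, tardiness 7
T3: 22→27, due 16, tardiness 11
T4: 27→30, due 17, tardiness 13
Sum = 0+7+11+13 = 31.
LPT 36, FIFO 31, SPT 23, EDD 31 → minimum 23.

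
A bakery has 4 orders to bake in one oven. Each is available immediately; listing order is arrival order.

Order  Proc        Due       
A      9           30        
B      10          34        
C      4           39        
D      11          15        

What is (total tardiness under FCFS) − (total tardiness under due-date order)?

19

FIFO (arrival order): A B C D.
A: 0→9, due 30, tardiness 0
B: 9→19, due 34, tardiness 0
C: 19→23, due 39, tardiness 0
D: 23→34, due 15, tardiness 19
Sum = 0+0+0+19 = 19.
EDD (increasing due date): D A B C.
D: 0→11, due 15, tardiness 0
A: 11→20, due 30, tardiness 0
B: 20→30, due 34, tardiness 0
C: 30→34, due 39, tardiness 0
Sum = 0+0+0+0 = 0.
Difference = 19 − 0 = 19.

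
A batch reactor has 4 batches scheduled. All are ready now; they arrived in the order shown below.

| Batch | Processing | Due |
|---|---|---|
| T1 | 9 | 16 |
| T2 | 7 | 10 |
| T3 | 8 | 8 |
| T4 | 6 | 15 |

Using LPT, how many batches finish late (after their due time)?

3

LPT (decreasing processing time): T1 T3 T2 T4.
T1: 0→9, due 16, tardiness 0
T3: 9→17, due 8, tardiness 9
T2: 17→24, due 10, tardiness 14
T4: 24→30, due 15, tardiness 15
Late batches: 3.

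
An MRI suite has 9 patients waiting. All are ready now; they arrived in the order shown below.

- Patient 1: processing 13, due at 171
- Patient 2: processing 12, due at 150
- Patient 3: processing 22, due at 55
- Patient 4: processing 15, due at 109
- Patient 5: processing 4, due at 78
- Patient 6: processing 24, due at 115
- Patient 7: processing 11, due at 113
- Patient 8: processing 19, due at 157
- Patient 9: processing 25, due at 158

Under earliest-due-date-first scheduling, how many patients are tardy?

EDD (increasing due date): Patient 3 Patient 5 Patient 4 Patient 7 Patient 6 Patient 2 Patient 8 Patient 9 Patient 1.
Patient 3: 0→22, due 55, tardiness 0
Patient 5: 22→26, due 78, tardiness 0
Patient 4: 26→41, due 109, tardiness 0
Patient 7: 41→52, due 113, tardiness 0
Patient 6: 52→76, due 115, tardiness 0
Patient 2: 76→88, due 150, tardiness 0
Patient 8: 88→107, due 157, tardiness 0
Patient 9: 107→132, due 158, tardiness 0
Patient 1: 132→145, due 171, tardiness 0
Late patients: 0.

0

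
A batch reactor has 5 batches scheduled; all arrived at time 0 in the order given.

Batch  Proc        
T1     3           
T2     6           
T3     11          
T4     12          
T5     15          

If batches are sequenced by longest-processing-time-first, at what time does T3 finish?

LPT (decreasing processing time): T5 T4 T3 T2 T1.
T5: 0→15
T4: 15→27
T3: 27→38

38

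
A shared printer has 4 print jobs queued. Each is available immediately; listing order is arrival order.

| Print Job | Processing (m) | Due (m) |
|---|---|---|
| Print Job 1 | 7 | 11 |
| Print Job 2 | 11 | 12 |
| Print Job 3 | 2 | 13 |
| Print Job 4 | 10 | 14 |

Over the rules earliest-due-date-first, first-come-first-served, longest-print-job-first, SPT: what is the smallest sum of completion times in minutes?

60

EDD (increasing due date): Print Job 1 Print Job 2 Print Job 3 Print Job 4.
Print Job 1: 0→7
Print Job 2: 7→18
Print Job 3: 18→20
Print Job 4: 20→30
Sum = 7+18+20+30 = 75.
FIFO (arrival order): Print Job 1 Print Job 2 Print Job 3 Print Job 4.
Print Job 1: 0→7
Print Job 2: 7→18
Print Job 3: 18→20
Print Job 4: 20→30
Sum = 7+18+20+30 = 75.
LPT (decreasing processing time): Print Job 2 Print Job 4 Print Job 1 Print Job 3.
Print Job 2: 0→11
Print Job 4: 11→21
Print Job 1: 21→28
Print Job 3: 28→30
Sum = 11+21+28+30 = 90.
SPT (increasing processing time): Print Job 3 Print Job 1 Print Job 4 Print Job 2.
Print Job 3: 0→2
Print Job 1: 2→9
Print Job 4: 9→19
Print Job 2: 19→30
Sum = 2+9+19+30 = 60.
EDD 75, FIFO 75, LPT 90, SPT 60 → minimum 60.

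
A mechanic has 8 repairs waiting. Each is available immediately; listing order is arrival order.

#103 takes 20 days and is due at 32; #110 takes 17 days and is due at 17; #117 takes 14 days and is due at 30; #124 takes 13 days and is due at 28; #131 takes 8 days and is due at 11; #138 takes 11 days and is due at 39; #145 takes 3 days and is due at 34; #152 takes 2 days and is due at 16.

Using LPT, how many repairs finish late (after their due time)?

LPT (decreasing processing time): #103 #110 #117 #124 #138 #131 #145 #152.
#103: 0→20, due 32, tardiness 0
#110: 20→37, due 17, tardiness 20
#117: 37→51, due 30, tardiness 21
#124: 51→64, due 28, tardiness 36
#138: 64→75, due 39, tardiness 36
#131: 75→83, due 11, tardiness 72
#145: 83→86, due 34, tardiness 52
#152: 86→88, due 16, tardiness 72
Late repairs: 7.

7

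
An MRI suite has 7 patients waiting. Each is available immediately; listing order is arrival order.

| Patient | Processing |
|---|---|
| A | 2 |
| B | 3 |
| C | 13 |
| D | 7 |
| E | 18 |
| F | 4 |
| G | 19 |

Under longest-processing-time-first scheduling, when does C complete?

50

LPT (decreasing processing time): G E C D F B A.
G: 0→19
E: 19→37
C: 37→50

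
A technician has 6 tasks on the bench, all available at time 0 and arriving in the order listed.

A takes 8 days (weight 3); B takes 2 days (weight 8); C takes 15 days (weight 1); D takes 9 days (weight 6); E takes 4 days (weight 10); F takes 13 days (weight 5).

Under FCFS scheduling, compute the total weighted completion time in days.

FIFO (arrival order): A B C D E F.
A: finishes 8, weight 3, w·C = 24
B: finishes 10, weight 8, w·C = 80
C: finishes 25, weight 1, w·C = 25
D: finishes 34, weight 6, w·C = 204
E: finishes 38, weight 10, w·C = 380
F: finishes 51, weight 5, w·C = 255
Sum = 24+80+25+204+380+255 = 968.

968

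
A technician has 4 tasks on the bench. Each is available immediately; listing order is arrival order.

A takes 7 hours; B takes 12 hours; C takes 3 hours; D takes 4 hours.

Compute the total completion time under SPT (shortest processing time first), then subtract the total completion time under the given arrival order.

-24

SPT (increasing processing time): C D A B.
C: 0→3
D: 3→7
A: 7→14
B: 14→26
Sum = 3+7+14+26 = 50.
FIFO (arrival order): A B C D.
A: 0→7
B: 7→19
C: 19→22
D: 22→26
Sum = 7+19+22+26 = 74.
Difference = 50 − 74 = -24.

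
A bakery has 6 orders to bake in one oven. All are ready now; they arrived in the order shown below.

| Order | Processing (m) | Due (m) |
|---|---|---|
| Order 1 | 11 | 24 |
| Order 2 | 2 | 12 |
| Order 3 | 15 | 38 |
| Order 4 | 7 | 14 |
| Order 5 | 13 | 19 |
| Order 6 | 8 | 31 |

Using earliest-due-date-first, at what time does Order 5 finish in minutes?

EDD (increasing due date): Order 2 Order 4 Order 5 Order 1 Order 6 Order 3.
Order 2: 0→2
Order 4: 2→9
Order 5: 9→22

22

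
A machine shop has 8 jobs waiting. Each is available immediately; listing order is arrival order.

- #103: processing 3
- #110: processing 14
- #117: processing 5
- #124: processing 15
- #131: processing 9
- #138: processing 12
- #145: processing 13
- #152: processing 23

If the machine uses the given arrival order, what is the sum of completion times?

348

FIFO (arrival order): #103 #110 #117 #124 #131 #138 #145 #152.
#103: 0→3
#110: 3→17
#117: 17→22
#124: 22→37
#131: 37→46
#138: 46→58
#145: 58→71
#152: 71→94
Sum = 3+17+22+37+46+58+71+94 = 348.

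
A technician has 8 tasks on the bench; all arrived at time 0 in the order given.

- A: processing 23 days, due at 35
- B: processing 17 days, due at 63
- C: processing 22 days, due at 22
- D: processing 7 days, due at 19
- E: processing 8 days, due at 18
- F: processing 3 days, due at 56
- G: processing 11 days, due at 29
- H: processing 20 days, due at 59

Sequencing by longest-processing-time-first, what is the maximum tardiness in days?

89

LPT (decreasing processing time): A C H B G E D F.
A: 0→23, due 35, tardiness 0
C: 23→45, due 22, tardiness 23
H: 45→65, due 59, tardiness 6
B: 65→82, due 63, tardiness 19
G: 82→93, due 29, tardiness 64
E: 93→101, due 18, tardiness 83
D: 101→108, due 19, tardiness 89
F: 108→111, due 56, tardiness 55
Maximum = 89.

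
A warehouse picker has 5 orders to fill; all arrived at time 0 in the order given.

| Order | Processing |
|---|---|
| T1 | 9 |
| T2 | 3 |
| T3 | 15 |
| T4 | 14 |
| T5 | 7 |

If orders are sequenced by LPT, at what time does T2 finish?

LPT (decreasing processing time): T3 T4 T1 T5 T2.
T3: 0→15
T4: 15→29
T1: 29→38
T5: 38→45
T2: 45→48

48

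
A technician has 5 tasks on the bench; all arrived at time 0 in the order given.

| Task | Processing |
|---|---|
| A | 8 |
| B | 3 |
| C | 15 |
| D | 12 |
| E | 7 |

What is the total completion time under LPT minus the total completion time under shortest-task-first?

LPT (decreasing processing time): C D A E B.
C: 0→15
D: 15→27
A: 27→35
E: 35→42
B: 42→45
Sum = 15+27+35+42+45 = 164.
SPT (increasing processing time): B E A D C.
B: 0→3
E: 3→10
A: 10→18
D: 18→30
C: 30→45
Sum = 3+10+18+30+45 = 106.
Difference = 164 − 106 = 58.

58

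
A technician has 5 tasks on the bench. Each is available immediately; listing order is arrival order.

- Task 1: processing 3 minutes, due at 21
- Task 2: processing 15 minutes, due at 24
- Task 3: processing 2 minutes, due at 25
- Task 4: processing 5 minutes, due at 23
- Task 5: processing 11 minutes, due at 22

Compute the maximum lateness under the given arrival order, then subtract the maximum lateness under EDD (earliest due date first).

3

FIFO (arrival order): Task 1 Task 2 Task 3 Task 4 Task 5.
Task 1: 0→3, due 21, lateness -18
Task 2: 3→18, due 24, lateness -6
Task 3: 18→20, due 25, lateness -5
Task 4: 20→25, due 23, lateness 2
Task 5: 25→36, due 22, lateness 14
Maximum = 14.
EDD (increasing due date): Task 1 Task 5 Task 4 Task 2 Task 3.
Task 1: 0→3, due 21, lateness -18
Task 5: 3→14, due 22, lateness -8
Task 4: 14→19, due 23, lateness -4
Task 2: 19→34, due 24, lateness 10
Task 3: 34→36, due 25, lateness 11
Maximum = 11.
Difference = 14 − 11 = 3.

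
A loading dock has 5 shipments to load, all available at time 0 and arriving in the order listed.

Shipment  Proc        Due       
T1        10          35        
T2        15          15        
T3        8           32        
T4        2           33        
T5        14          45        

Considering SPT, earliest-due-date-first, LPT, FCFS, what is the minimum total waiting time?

66

SPT (increasing processing time): T4 T3 T1 T5 T2.
T4: waits 0, runs 0→2
T3: waits 2, runs 2→10
T1: waits 10, runs 10→20
T5: waits 20, runs 20→34
T2: waits 34, runs 34→49
Sum = 0+2+10+20+34 = 66.
EDD (increasing due date): T2 T3 T4 T1 T5.
T2: waits 0, runs 0→15
T3: waits 15, runs 15→23
T4: waits 23, runs 23→25
T1: waits 25, runs 25→35
T5: waits 35, runs 35→49
Sum = 0+15+23+25+35 = 98.
LPT (decreasing processing time): T2 T5 T1 T3 T4.
T2: waits 0, runs 0→15
T5: waits 15, runs 15→29
T1: waits 29, runs 29→39
T3: waits 39, runs 39→47
T4: waits 47, runs 47→49
Sum = 0+15+29+39+47 = 130.
FIFO (arrival order): T1 T2 T3 T4 T5.
T1: waits 0, runs 0→10
T2: waits 10, runs 10→25
T3: waits 25, runs 25→33
T4: waits 33, runs 33→35
T5: waits 35, runs 35→49
Sum = 0+10+25+33+35 = 103.
SPT 66, EDD 98, LPT 130, FIFO 103 → minimum 66.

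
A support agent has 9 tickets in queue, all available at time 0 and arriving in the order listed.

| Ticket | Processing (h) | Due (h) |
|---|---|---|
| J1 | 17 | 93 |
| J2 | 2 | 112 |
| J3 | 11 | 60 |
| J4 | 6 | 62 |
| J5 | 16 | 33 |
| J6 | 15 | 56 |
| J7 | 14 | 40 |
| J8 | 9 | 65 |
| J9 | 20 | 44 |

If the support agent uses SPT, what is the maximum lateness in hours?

66

SPT (increasing processing time): J2 J4 J8 J3 J7 J6 J5 J1 J9.
J2: 0→2, due 112, lateness -110
J4: 2→8, due 62, lateness -54
J8: 8→17, due 65, lateness -48
J3: 17→28, due 60, lateness -32
J7: 28→42, due 40, lateness 2
J6: 42→57, due 56, lateness 1
J5: 57→73, due 33, lateness 40
J1: 73→90, due 93, lateness -3
J9: 90→110, due 44, lateness 66
Maximum = 66.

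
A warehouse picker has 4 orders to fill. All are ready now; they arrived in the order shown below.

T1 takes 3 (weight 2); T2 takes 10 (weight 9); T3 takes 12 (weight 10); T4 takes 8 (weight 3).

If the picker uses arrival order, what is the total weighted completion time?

472

FIFO (arrival order): T1 T2 T3 T4.
T1: finishes 3, weight 2, w·C = 6
T2: finishes 13, weight 9, w·C = 117
T3: finishes 25, weight 10, w·C = 250
T4: finishes 33, weight 3, w·C = 99
Sum = 6+117+250+99 = 472.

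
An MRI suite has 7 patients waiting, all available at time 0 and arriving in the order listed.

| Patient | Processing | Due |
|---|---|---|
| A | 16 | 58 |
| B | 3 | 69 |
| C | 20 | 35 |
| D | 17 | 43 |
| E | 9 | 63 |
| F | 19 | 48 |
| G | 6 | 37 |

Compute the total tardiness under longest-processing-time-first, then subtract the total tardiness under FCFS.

8

LPT (decreasing processing time): C F D A E G B.
C: 0→20, due 35, tardiness 0
F: 20→39, due 48, tardiness 0
D: 39→56, due 43, tardiness 13
A: 56→72, due 58, tardiness 14
E: 72→81, due 63, tardiness 18
G: 81→87, due 37, tardiness 50
B: 87→90, due 69, tardiness 21
Sum = 0+0+13+14+18+50+21 = 116.
FIFO (arrival order): A B C D E F G.
A: 0→16, due 58, tardiness 0
B: 16→19, due 69, tardiness 0
C: 19→39, due 35, tardiness 4
D: 39→56, due 43, tardiness 13
E: 56→65, due 63, tardiness 2
F: 65→84, due 48, tardiness 36
G: 84→90, due 37, tardiness 53
Sum = 0+0+4+13+2+36+53 = 108.
Difference = 116 − 108 = 8.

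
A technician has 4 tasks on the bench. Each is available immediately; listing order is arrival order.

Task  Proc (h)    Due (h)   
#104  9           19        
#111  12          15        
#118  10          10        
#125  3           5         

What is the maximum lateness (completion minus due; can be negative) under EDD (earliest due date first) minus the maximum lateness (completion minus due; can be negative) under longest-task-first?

EDD (increasing due date): #125 #118 #111 #104.
#125: 0→3, due 5, lateness -2
#118: 3→13, due 10, lateness 3
#111: 13→25, due 15, lateness 10
#104: 25→34, due 19, lateness 15
Maximum = 15.
LPT (decreasing processing time): #111 #118 #104 #125.
#111: 0→12, due 15, lateness -3
#118: 12→22, due 10, lateness 12
#104: 22→31, due 19, lateness 12
#125: 31→34, due 5, lateness 29
Maximum = 29.
Difference = 15 − 29 = -14.

-14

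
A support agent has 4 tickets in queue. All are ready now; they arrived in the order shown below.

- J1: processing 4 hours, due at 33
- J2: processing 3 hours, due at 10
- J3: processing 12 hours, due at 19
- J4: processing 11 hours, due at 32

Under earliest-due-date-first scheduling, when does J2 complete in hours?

EDD (increasing due date): J2 J3 J4 J1.
J2: 0→3

3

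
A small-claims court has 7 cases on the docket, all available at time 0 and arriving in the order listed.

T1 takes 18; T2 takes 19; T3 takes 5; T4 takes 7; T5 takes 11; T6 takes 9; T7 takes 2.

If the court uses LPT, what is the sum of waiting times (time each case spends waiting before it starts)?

294

LPT (decreasing processing time): T2 T1 T5 T6 T4 T3 T7.
T2: waits 0, runs 0→19
T1: waits 19, runs 19→37
T5: waits 37, runs 37→48
T6: waits 48, runs 48→57
T4: waits 57, runs 57→64
T3: waits 64, runs 64→69
T7: waits 69, runs 69→71
Sum = 0+19+37+48+57+64+69 = 294.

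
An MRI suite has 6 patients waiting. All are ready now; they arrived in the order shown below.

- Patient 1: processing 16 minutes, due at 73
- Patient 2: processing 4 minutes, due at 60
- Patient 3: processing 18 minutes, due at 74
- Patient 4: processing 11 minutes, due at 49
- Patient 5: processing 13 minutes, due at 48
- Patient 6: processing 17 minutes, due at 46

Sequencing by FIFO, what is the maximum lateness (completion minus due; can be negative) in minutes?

33

FIFO (arrival order): Patient 1 Patient 2 Patient 3 Patient 4 Patient 5 Patient 6.
Patient 1: 0→16, due 73, lateness -57
Patient 2: 16→20, due 60, lateness -40
Patient 3: 20→38, due 74, lateness -36
Patient 4: 38→49, due 49, lateness 0
Patient 5: 49→62, due 48, lateness 14
Patient 6: 62→79, due 46, lateness 33
Maximum = 33.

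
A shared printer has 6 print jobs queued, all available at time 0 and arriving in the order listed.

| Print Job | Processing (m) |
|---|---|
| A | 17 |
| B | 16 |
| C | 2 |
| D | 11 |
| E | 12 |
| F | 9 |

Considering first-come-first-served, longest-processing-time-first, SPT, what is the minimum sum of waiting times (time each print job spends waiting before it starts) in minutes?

119

FIFO (arrival order): A B C D E F.
A: waits 0, runs 0→17
B: waits 17, runs 17→33
C: waits 33, runs 33→35
D: waits 35, runs 35→46
E: waits 46, runs 46→58
F: waits 58, runs 58→67
Sum = 0+17+33+35+46+58 = 189.
LPT (decreasing processing time): A B E D F C.
A: waits 0, runs 0→17
B: waits 17, runs 17→33
E: waits 33, runs 33→45
D: waits 45, runs 45→56
F: waits 56, runs 56→65
C: waits 65, runs 65→67
Sum = 0+17+33+45+56+65 = 216.
SPT (increasing processing time): C F D E B A.
C: waits 0, runs 0→2
F: waits 2, runs 2→11
D: waits 11, runs 11→22
E: waits 22, runs 22→34
B: waits 34, runs 34→50
A: waits 50, runs 50→67
Sum = 0+2+11+22+34+50 = 119.
FIFO 189, LPT 216, SPT 119 → minimum 119.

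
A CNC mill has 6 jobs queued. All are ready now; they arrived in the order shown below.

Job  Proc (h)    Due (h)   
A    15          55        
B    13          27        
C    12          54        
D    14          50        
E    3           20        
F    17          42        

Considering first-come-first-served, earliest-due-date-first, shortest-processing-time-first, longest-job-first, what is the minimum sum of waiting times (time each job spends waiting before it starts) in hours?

FIFO (arrival order): A B C D E F.
A: waits 0, runs 0→15
B: waits 15, runs 15→28
C: waits 28, runs 28→40
D: waits 40, runs 40→54
E: waits 54, runs 54→57
F: waits 57, runs 57→74
Sum = 0+15+28+40+54+57 = 194.
EDD (increasing due date): E B F D C A.
E: waits 0, runs 0→3
B: waits 3, runs 3→16
F: waits 16, runs 16→33
D: waits 33, runs 33→47
C: waits 47, runs 47→59
A: waits 59, runs 59→74
Sum = 0+3+16+33+47+59 = 158.
SPT (increasing processing time): E C B D A F.
E: waits 0, runs 0→3
C: waits 3, runs 3→15
B: waits 15, runs 15→28
D: waits 28, runs 28→42
A: waits 42, runs 42→57
F: waits 57, runs 57→74
Sum = 0+3+15+28+42+57 = 145.
LPT (decreasing processing time): F A D B C E.
F: waits 0, runs 0→17
A: waits 17, runs 17→32
D: waits 32, runs 32→46
B: waits 46, runs 46→59
C: waits 59, runs 59→71
E: waits 71, runs 71→74
Sum = 0+17+32+46+59+71 = 225.
FIFO 194, EDD 158, SPT 145, LPT 225 → minimum 145.

145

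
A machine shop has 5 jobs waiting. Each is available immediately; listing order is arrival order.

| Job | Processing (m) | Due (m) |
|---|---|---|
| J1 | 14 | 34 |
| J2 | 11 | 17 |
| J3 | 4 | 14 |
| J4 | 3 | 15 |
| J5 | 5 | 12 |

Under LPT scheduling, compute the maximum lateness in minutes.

LPT (decreasing processing time): J1 J2 J5 J3 J4.
J1: 0→14, due 34, lateness -20
J2: 14→25, due 17, lateness 8
J5: 25→30, due 12, lateness 18
J3: 30→34, due 14, lateness 20
J4: 34→37, due 15, lateness 22
Maximum = 22.

22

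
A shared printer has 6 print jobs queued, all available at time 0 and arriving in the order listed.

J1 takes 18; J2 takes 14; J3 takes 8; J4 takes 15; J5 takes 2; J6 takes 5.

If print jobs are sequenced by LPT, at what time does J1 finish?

18

LPT (decreasing processing time): J1 J4 J2 J3 J6 J5.
J1: 0→18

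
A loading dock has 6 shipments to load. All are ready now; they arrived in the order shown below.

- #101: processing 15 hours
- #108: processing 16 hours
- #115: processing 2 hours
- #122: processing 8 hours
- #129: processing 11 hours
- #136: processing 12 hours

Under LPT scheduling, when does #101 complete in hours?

31

LPT (decreasing processing time): #108 #101 #136 #129 #122 #115.
#108: 0→16
#101: 16→31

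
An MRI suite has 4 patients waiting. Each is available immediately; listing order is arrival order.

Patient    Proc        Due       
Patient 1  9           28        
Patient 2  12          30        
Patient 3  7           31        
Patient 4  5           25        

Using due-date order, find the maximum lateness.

2

EDD (increasing due date): Patient 4 Patient 1 Patient 2 Patient 3.
Patient 4: 0→5, due 25, lateness -20
Patient 1: 5→14, due 28, lateness -14
Patient 2: 14→26, due 30, lateness -4
Patient 3: 26→33, due 31, lateness 2
Maximum = 2.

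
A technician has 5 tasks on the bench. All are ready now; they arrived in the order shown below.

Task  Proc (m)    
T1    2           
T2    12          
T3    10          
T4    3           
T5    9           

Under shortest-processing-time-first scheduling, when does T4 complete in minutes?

SPT (increasing processing time): T1 T4 T5 T3 T2.
T1: 0→2
T4: 2→5

5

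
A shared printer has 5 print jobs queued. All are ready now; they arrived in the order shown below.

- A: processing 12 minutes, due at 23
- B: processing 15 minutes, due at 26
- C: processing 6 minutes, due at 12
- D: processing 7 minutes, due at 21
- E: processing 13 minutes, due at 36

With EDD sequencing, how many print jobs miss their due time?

3

EDD (increasing due date): C D A B E.
C: 0→6, due 12, tardiness 0
D: 6→13, due 21, tardiness 0
A: 13→25, due 23, tardiness 2
B: 25→40, due 26, tardiness 14
E: 40→53, due 36, tardiness 17
Late print jobs: 3.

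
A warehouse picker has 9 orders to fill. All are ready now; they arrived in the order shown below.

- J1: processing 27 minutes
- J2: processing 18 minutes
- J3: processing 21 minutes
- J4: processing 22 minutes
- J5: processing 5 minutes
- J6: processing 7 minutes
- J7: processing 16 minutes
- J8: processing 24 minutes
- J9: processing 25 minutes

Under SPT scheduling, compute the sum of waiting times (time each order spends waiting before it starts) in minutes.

SPT (increasing processing time): J5 J6 J7 J2 J3 J4 J8 J9 J1.
J5: waits 0, runs 0→5
J6: waits 5, runs 5→12
J7: waits 12, runs 12→28
J2: waits 28, runs 28→46
J3: waits 46, runs 46→67
J4: waits 67, runs 67→89
J8: waits 89, runs 89→113
J9: waits 113, runs 113→138
J1: waits 138, runs 138→165
Sum = 0+5+12+28+46+67+89+113+138 = 498.

498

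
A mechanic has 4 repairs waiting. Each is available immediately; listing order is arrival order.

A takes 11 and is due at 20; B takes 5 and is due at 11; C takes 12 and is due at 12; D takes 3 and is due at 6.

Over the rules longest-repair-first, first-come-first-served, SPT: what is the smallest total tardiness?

19

LPT (decreasing processing time): C A B D.
C: 0→12, due 12, tardiness 0
A: 12→23, due 20, tardiness 3
B: 23→28, due 11, tardiness 17
D: 28→31, due 6, tardiness 25
Sum = 0+3+17+25 = 45.
FIFO (arrival order): A B C D.
A: 0→11, due 20, tardiness 0
B: 11→16, due 11, tardiness 5
C: 16→28, due 12, tardiness 16
D: 28→31, due 6, tardiness 25
Sum = 0+5+16+25 = 46.
SPT (increasing processing time): D B A C.
D: 0→3, due 6, tardiness 0
B: 3→8, due 11, tardiness 0
A: 8→19, due 20, tardiness 0
C: 19→31, due 12, tardiness 19
Sum = 0+0+0+19 = 19.
LPT 45, FIFO 46, SPT 19 → minimum 19.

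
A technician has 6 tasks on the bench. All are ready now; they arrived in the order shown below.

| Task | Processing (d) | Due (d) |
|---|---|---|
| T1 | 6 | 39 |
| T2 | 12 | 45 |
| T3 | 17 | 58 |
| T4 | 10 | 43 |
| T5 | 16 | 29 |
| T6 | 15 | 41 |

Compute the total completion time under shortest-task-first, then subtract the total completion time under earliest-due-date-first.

SPT (increasing processing time): T1 T4 T2 T6 T5 T3.
T1: 0→6
T4: 6→16
T2: 16→28
T6: 28→43
T5: 43→59
T3: 59→76
Sum = 6+16+28+43+59+76 = 228.
EDD (increasing due date): T5 T1 T6 T4 T2 T3.
T5: 0→16
T1: 16→22
T6: 22→37
T4: 37→47
T2: 47→59
T3: 59→76
Sum = 16+22+37+47+59+76 = 257.
Difference = 228 − 257 = -29.

-29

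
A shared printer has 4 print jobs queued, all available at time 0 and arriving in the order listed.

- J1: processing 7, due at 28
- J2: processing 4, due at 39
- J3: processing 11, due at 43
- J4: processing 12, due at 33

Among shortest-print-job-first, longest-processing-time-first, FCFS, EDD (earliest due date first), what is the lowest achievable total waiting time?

37

SPT (increasing processing time): J2 J1 J3 J4.
J2: waits 0, runs 0→4
J1: waits 4, runs 4→11
J3: waits 11, runs 11→22
J4: waits 22, runs 22→34
Sum = 0+4+11+22 = 37.
LPT (decreasing processing time): J4 J3 J1 J2.
J4: waits 0, runs 0→12
J3: waits 12, runs 12→23
J1: waits 23, runs 23→30
J2: waits 30, runs 30→34
Sum = 0+12+23+30 = 65.
FIFO (arrival order): J1 J2 J3 J4.
J1: waits 0, runs 0→7
J2: waits 7, runs 7→11
J3: waits 11, runs 11→22
J4: waits 22, runs 22→34
Sum = 0+7+11+22 = 40.
EDD (increasing due date): J1 J4 J2 J3.
J1: waits 0, runs 0→7
J4: waits 7, runs 7→19
J2: waits 19, runs 19→23
J3: waits 23, runs 23→34
Sum = 0+7+19+23 = 49.
SPT 37, LPT 65, FIFO 40, EDD 49 → minimum 37.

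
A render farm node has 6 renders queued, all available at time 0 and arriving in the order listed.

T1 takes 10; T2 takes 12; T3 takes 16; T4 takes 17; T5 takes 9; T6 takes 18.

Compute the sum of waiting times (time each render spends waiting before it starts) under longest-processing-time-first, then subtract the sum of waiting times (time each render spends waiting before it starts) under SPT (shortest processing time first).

70

LPT (decreasing processing time): T6 T4 T3 T2 T1 T5.
T6: waits 0, runs 0→18
T4: waits 18, runs 18→35
T3: waits 35, runs 35→51
T2: waits 51, runs 51→63
T1: waits 63, runs 63→73
T5: waits 73, runs 73→82
Sum = 0+18+35+51+63+73 = 240.
SPT (increasing processing time): T5 T1 T2 T3 T4 T6.
T5: waits 0, runs 0→9
T1: waits 9, runs 9→19
T2: waits 19, runs 19→31
T3: waits 31, runs 31→47
T4: waits 47, runs 47→64
T6: waits 64, runs 64→82
Sum = 0+9+19+31+47+64 = 170.
Difference = 240 − 170 = 70.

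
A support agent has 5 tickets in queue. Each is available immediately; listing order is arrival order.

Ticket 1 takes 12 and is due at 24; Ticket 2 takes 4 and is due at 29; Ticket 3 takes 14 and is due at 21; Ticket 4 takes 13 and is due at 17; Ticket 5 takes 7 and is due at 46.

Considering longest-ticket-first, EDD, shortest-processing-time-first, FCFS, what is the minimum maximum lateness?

LPT (decreasing processing time): Ticket 3 Ticket 4 Ticket 1 Ticket 5 Ticket 2.
Ticket 3: 0→14, due 21, lateness -7
Ticket 4: 14→27, due 17, lateness 10
Ticket 1: 27→39, due 24, lateness 15
Ticket 5: 39→46, due 46, lateness 0
Ticket 2: 46→50, due 29, lateness 21
Maximum = 21.
EDD (increasing due date): Ticket 4 Ticket 3 Ticket 1 Ticket 2 Ticket 5.
Ticket 4: 0→13, due 17, lateness -4
Ticket 3: 13→27, due 21, lateness 6
Ticket 1: 27→39, due 24, lateness 15
Ticket 2: 39→43, due 29, lateness 14
Ticket 5: 43→50, due 46, lateness 4
Maximum = 15.
SPT (increasing processing time): Ticket 2 Ticket 5 Ticket 1 Ticket 4 Ticket 3.
Ticket 2: 0→4, due 29, lateness -25
Ticket 5: 4→11, due 46, lateness -35
Ticket 1: 11→23, due 24, lateness -1
Ticket 4: 23→36, due 17, lateness 19
Ticket 3: 36→50, due 21, lateness 29
Maximum = 29.
FIFO (arrival order): Ticket 1 Ticket 2 Ticket 3 Ticket 4 Ticket 5.
Ticket 1: 0→12, due 24, lateness -12
Ticket 2: 12→16, due 29, lateness -13
Ticket 3: 16→30, due 21, lateness 9
Ticket 4: 30→43, due 17, lateness 26
Ticket 5: 43→50, due 46, lateness 4
Maximum = 26.
LPT 21, EDD 15, SPT 29, FIFO 26 → minimum 15.

15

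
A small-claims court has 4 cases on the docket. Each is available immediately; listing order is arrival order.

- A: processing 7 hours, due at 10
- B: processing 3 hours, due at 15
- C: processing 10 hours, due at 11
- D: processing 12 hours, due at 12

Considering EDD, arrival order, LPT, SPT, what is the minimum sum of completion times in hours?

EDD (increasing due date): A C D B.
A: 0→7
C: 7→17
D: 17→29
B: 29→32
Sum = 7+17+29+32 = 85.
FIFO (arrival order): A B C D.
A: 0→7
B: 7→10
C: 10→20
D: 20→32
Sum = 7+10+20+32 = 69.
LPT (decreasing processing time): D C A B.
D: 0→12
C: 12→22
A: 22→29
B: 29→32
Sum = 12+22+29+32 = 95.
SPT (increasing processing time): B A C D.
B: 0→3
A: 3→10
C: 10→20
D: 20→32
Sum = 3+10+20+32 = 65.
EDD 85, FIFO 69, LPT 95, SPT 65 → minimum 65.

65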